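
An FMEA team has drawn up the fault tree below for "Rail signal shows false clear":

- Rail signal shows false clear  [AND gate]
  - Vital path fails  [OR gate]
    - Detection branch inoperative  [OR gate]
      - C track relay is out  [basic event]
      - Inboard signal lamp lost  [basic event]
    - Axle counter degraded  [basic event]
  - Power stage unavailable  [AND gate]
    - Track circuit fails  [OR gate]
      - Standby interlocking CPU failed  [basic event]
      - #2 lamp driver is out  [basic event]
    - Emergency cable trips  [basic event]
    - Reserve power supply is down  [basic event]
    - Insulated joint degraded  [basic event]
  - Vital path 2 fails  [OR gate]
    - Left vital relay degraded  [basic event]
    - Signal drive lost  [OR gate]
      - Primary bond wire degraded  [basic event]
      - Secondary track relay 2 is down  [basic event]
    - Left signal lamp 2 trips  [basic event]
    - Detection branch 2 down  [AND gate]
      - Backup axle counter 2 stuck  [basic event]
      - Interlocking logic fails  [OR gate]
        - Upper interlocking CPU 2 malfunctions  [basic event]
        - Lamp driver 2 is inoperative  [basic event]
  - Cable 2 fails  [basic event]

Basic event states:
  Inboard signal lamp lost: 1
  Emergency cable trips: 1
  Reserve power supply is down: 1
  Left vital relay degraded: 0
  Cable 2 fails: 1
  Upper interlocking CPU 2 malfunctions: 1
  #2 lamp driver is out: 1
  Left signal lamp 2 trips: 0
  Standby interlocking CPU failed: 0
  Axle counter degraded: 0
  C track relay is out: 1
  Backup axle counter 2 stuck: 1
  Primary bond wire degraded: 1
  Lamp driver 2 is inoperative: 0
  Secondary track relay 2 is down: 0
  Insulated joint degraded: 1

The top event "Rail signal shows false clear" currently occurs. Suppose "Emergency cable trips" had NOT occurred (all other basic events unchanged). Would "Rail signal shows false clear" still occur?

Counterfactual: set "Emergency cable trips" to not occurred.
Detection branch inoperative [OR]: C track relay is out=occurs, Inboard signal lamp lost=occurs → at least one input occurs → occurs.
Vital path fails [OR]: Detection branch inoperative=occurs, Axle counter degraded=not → at least one input occurs → occurs.
Track circuit fails [OR]: Standby interlocking CPU failed=not, #2 lamp driver is out=occurs → at least one input occurs → occurs.
Power stage unavailable [AND]: Track circuit fails=occurs, Emergency cable trips=not, Reserve power supply is down=occurs, Insulated joint degraded=occurs → not all inputs occur → does not occur.
Signal drive lost [OR]: Primary bond wire degraded=occurs, Secondary track relay 2 is down=not → at least one input occurs → occurs.
Interlocking logic fails [OR]: Upper interlocking CPU 2 malfunctions=occurs, Lamp driver 2 is inoperative=not → at least one input occurs → occurs.
Detection branch 2 down [AND]: Backup axle counter 2 stuck=occurs, Interlocking logic fails=occurs → all inputs occur → occurs.
Vital path 2 fails [OR]: Left vital relay degraded=not, Signal drive lost=occurs, Left signal lamp 2 trips=not, Detection branch 2 down=occurs → at least one input occurs → occurs.
Rail signal shows false clear [AND]: Vital path fails=occurs, Power stage unavailable=not, Vital path 2 fails=occurs, Cable 2 fails=occurs → not all inputs occur → does not occur.

No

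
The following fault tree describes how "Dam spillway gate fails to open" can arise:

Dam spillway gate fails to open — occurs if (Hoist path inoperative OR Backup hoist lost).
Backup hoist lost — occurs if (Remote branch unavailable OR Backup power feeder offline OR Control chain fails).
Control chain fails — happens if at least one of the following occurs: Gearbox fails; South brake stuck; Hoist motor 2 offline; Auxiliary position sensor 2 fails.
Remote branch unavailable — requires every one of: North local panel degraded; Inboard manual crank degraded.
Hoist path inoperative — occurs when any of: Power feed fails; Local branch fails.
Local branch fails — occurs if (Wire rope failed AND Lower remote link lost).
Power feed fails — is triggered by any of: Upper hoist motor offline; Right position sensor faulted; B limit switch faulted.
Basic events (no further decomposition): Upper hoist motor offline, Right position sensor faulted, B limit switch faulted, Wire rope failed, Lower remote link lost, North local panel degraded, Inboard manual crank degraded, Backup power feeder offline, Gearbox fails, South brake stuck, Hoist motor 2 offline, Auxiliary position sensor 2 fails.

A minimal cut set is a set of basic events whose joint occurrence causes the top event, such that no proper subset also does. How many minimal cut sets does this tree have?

Power feed fails [OR]: union of children's cut sets → 3 cut set(s).
Local branch fails [AND]: one cut set from each child combined → 1 × 1 = 1 cut set(s).
Hoist path inoperative [OR]: union of children's cut sets → 4 cut set(s).
Remote branch unavailable [AND]: one cut set from each child combined → 1 × 1 = 1 cut set(s).
Control chain fails [OR]: union of children's cut sets → 4 cut set(s).
Backup hoist lost [OR]: union of children's cut sets → 6 cut set(s).
Dam spillway gate fails to open [OR]: union of children's cut sets → 10 cut set(s).
Minimal cut sets: {Upper hoist motor offline}; {Right position sensor faulted}; {B limit switch faulted}; {Lower remote link lost, Wire rope failed}; {Inboard manual crank degraded, North local panel degraded}; {Backup power feeder offline}; {Gearbox fails}; {South brake stuck}; {Hoist motor 2 offline}; {Auxiliary position sensor 2 fails}.

10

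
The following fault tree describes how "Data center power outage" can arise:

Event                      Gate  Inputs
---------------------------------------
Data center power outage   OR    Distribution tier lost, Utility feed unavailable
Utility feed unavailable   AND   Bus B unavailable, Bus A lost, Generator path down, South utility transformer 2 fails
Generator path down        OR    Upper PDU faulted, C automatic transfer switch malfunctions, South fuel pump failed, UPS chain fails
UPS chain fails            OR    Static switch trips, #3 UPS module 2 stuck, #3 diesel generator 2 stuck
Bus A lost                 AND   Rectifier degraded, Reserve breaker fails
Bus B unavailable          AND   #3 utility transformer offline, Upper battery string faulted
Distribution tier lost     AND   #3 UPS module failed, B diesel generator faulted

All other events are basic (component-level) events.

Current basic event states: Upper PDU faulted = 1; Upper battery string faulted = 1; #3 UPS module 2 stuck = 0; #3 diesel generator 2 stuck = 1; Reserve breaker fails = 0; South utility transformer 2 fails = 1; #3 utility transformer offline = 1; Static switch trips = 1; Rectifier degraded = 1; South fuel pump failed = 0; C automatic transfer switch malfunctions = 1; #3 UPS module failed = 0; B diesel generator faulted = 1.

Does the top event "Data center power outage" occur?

No

Distribution tier lost [AND]: #3 UPS module failed=not, B diesel generator faulted=occurs → not all inputs occur → does not occur.
Bus B unavailable [AND]: #3 utility transformer offline=occurs, Upper battery string faulted=occurs → all inputs occur → occurs.
Bus A lost [AND]: Rectifier degraded=occurs, Reserve breaker fails=not → not all inputs occur → does not occur.
UPS chain fails [OR]: Static switch trips=occurs, #3 UPS module 2 stuck=not, #3 diesel generator 2 stuck=occurs → at least one input occurs → occurs.
Generator path down [OR]: Upper PDU faulted=occurs, C automatic transfer switch malfunctions=occurs, South fuel pump failed=not, UPS chain fails=occurs → at least one input occurs → occurs.
Utility feed unavailable [AND]: Bus B unavailable=occurs, Bus A lost=not, Generator path down=occurs, South utility transformer 2 fails=occurs → not all inputs occur → does not occur.
Data center power outage [OR]: Distribution tier lost=not, Utility feed unavailable=not → no input occurs → does not occur.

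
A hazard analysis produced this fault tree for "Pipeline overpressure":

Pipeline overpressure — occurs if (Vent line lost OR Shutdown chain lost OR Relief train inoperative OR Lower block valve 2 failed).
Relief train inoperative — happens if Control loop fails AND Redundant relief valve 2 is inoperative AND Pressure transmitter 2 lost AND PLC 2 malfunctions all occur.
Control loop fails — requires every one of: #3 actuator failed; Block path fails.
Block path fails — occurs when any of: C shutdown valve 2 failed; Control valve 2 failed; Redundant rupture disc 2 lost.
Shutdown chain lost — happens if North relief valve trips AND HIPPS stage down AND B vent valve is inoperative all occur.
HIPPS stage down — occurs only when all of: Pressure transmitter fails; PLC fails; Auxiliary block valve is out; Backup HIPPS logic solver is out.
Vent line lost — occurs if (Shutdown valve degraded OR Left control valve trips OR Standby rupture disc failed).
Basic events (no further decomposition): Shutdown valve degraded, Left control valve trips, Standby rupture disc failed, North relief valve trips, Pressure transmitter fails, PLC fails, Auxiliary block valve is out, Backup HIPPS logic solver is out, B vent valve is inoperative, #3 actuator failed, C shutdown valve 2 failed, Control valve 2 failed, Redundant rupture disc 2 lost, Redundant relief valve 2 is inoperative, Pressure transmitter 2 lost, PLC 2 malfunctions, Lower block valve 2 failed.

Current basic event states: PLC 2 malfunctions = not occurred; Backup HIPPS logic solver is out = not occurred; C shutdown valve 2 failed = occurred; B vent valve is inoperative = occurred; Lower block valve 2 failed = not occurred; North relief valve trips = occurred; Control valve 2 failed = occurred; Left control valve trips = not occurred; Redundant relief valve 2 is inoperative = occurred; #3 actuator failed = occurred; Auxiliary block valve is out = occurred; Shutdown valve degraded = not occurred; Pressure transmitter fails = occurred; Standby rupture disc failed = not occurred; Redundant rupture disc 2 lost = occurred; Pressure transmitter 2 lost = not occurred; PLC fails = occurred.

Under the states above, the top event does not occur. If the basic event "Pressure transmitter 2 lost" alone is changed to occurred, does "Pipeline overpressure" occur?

Counterfactual: set "Pressure transmitter 2 lost" to occurred.
Vent line lost [OR]: Shutdown valve degraded=not, Left control valve trips=not, Standby rupture disc failed=not → no input occurs → does not occur.
HIPPS stage down [AND]: Pressure transmitter fails=occurs, PLC fails=occurs, Auxiliary block valve is out=occurs, Backup HIPPS logic solver is out=not → not all inputs occur → does not occur.
Shutdown chain lost [AND]: North relief valve trips=occurs, HIPPS stage down=not, B vent valve is inoperative=occurs → not all inputs occur → does not occur.
Block path fails [OR]: C shutdown valve 2 failed=occurs, Control valve 2 failed=occurs, Redundant rupture disc 2 lost=occurs → at least one input occurs → occurs.
Control loop fails [AND]: #3 actuator failed=occurs, Block path fails=occurs → all inputs occur → occurs.
Relief train inoperative [AND]: Control loop fails=occurs, Redundant relief valve 2 is inoperative=occurs, Pressure transmitter 2 lost=occurs, PLC 2 malfunctions=not → not all inputs occur → does not occur.
Pipeline overpressure [OR]: Vent line lost=not, Shutdown chain lost=not, Relief train inoperative=not, Lower block valve 2 failed=not → no input occurs → does not occur.

No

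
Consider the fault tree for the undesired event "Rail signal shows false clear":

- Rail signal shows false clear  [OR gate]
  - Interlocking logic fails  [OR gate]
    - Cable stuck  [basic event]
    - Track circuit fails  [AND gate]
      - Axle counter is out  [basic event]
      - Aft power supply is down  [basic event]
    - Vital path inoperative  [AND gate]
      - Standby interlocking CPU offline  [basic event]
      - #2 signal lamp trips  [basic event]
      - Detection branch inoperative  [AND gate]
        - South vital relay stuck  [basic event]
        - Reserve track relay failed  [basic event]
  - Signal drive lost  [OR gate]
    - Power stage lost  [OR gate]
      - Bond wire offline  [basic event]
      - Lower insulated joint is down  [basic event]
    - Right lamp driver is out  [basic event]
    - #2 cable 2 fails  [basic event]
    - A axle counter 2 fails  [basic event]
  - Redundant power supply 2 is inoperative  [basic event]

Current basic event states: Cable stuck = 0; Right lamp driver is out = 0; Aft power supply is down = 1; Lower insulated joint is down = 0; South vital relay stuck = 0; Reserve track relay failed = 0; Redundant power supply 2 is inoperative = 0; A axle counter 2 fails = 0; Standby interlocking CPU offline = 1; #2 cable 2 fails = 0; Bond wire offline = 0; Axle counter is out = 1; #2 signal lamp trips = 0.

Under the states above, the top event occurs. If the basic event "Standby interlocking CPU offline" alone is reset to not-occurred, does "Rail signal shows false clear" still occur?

Counterfactual: set "Standby interlocking CPU offline" to not occurred.
Track circuit fails [AND]: Axle counter is out=occurs, Aft power supply is down=occurs → all inputs occur → occurs.
Detection branch inoperative [AND]: South vital relay stuck=not, Reserve track relay failed=not → not all inputs occur → does not occur.
Vital path inoperative [AND]: Standby interlocking CPU offline=not, #2 signal lamp trips=not, Detection branch inoperative=not → not all inputs occur → does not occur.
Interlocking logic fails [OR]: Cable stuck=not, Track circuit fails=occurs, Vital path inoperative=not → at least one input occurs → occurs.
Power stage lost [OR]: Bond wire offline=not, Lower insulated joint is down=not → no input occurs → does not occur.
Signal drive lost [OR]: Power stage lost=not, Right lamp driver is out=not, #2 cable 2 fails=not, A axle counter 2 fails=not → no input occurs → does not occur.
Rail signal shows false clear [OR]: Interlocking logic fails=occurs, Signal drive lost=not, Redundant power supply 2 is inoperative=not → at least one input occurs → occurs.

Yes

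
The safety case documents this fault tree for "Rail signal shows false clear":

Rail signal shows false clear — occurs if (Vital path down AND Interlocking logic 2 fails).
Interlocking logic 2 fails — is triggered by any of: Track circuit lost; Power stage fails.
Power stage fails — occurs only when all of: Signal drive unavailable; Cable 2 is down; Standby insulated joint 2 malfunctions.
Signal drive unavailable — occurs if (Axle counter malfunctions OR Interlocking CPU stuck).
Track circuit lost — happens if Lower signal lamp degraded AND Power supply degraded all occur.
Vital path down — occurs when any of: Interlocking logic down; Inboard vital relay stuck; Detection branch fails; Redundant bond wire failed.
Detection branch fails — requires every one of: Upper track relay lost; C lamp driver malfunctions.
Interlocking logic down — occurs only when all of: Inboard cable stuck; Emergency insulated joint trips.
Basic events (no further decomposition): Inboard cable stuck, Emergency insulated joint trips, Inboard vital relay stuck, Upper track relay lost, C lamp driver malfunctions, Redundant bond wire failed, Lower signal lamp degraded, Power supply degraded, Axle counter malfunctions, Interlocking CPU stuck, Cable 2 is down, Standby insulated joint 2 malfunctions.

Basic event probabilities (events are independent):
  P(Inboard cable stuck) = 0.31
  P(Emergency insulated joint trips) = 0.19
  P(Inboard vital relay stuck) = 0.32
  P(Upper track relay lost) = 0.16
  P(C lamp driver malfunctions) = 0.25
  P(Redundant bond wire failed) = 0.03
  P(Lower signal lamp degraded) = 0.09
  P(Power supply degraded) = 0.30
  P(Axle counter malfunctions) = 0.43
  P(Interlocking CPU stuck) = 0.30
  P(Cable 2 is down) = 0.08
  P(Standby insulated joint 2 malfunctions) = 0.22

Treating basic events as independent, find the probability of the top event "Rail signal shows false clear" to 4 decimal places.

P(Interlocking logic down) [AND] = 0.31 × 0.19 = 0.058900
P(Detection branch fails) [AND] = 0.16 × 0.25 = 0.040000
P(Vital path down) [OR] = 1 − (1−0.058900) × (1−0.32) × (1−0.040000) × (1−0.03) = 0.404080
P(Track circuit lost) [AND] = 0.09 × 0.30 = 0.027000
P(Signal drive unavailable) [OR] = 1 − (1−0.43) × (1−0.30) = 0.601000
P(Power stage fails) [AND] = 0.601000 × 0.08 × 0.22 = 0.010578
P(Interlocking logic 2 fails) [OR] = 1 − (1−0.027000) × (1−0.010578) = 0.037292
P(Rail signal shows false clear) [AND] = 0.404080 × 0.037292 = 0.015069
Rounded to 4 decimal places: P(Rail signal shows false clear) ≈ 0.0151.

0.0151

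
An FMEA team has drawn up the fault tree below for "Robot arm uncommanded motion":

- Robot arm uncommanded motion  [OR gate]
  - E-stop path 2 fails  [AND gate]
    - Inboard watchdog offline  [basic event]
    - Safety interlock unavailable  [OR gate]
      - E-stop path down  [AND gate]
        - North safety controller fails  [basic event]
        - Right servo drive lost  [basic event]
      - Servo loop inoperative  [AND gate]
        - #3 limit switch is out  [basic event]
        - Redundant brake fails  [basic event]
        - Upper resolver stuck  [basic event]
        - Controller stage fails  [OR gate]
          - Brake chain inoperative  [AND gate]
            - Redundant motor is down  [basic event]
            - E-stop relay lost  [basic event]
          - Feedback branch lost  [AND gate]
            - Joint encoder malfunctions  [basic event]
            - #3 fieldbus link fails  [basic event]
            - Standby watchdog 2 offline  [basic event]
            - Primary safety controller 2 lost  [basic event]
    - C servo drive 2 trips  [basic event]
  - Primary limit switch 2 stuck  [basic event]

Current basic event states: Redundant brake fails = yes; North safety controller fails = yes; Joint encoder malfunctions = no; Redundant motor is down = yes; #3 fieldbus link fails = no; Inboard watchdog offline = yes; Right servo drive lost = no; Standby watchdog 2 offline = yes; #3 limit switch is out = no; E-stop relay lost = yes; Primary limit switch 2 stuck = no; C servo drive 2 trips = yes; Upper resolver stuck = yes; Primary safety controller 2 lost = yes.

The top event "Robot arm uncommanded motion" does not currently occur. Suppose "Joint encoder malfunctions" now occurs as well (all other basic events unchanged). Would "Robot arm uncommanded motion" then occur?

Counterfactual: set "Joint encoder malfunctions" to occurred.
E-stop path down [AND]: North safety controller fails=occurs, Right servo drive lost=not → not all inputs occur → does not occur.
Brake chain inoperative [AND]: Redundant motor is down=occurs, E-stop relay lost=occurs → all inputs occur → occurs.
Feedback branch lost [AND]: Joint encoder malfunctions=occurs, #3 fieldbus link fails=not, Standby watchdog 2 offline=occurs, Primary safety controller 2 lost=occurs → not all inputs occur → does not occur.
Controller stage fails [OR]: Brake chain inoperative=occurs, Feedback branch lost=not → at least one input occurs → occurs.
Servo loop inoperative [AND]: #3 limit switch is out=not, Redundant brake fails=occurs, Upper resolver stuck=occurs, Controller stage fails=occurs → not all inputs occur → does not occur.
Safety interlock unavailable [OR]: E-stop path down=not, Servo loop inoperative=not → no input occurs → does not occur.
E-stop path 2 fails [AND]: Inboard watchdog offline=occurs, Safety interlock unavailable=not, C servo drive 2 trips=occurs → not all inputs occur → does not occur.
Robot arm uncommanded motion [OR]: E-stop path 2 fails=not, Primary limit switch 2 stuck=not → no input occurs → does not occur.

No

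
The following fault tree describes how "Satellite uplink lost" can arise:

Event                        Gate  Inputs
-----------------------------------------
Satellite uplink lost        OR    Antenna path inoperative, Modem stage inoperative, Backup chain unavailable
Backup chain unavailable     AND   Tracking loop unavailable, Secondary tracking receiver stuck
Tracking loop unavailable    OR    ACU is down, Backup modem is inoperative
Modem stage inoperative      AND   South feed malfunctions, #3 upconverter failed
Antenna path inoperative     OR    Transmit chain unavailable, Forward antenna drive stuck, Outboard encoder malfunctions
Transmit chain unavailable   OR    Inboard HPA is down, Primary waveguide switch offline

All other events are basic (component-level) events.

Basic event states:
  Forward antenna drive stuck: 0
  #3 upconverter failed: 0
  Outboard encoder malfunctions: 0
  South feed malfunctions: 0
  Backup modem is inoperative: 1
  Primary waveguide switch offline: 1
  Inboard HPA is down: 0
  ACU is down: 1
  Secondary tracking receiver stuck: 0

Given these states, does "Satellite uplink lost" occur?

Transmit chain unavailable [OR]: Inboard HPA is down=not, Primary waveguide switch offline=occurs → at least one input occurs → occurs.
Antenna path inoperative [OR]: Transmit chain unavailable=occurs, Forward antenna drive stuck=not, Outboard encoder malfunctions=not → at least one input occurs → occurs.
Modem stage inoperative [AND]: South feed malfunctions=not, #3 upconverter failed=not → not all inputs occur → does not occur.
Tracking loop unavailable [OR]: ACU is down=occurs, Backup modem is inoperative=occurs → at least one input occurs → occurs.
Backup chain unavailable [AND]: Tracking loop unavailable=occurs, Secondary tracking receiver stuck=not → not all inputs occur → does not occur.
Satellite uplink lost [OR]: Antenna path inoperative=occurs, Modem stage inoperative=not, Backup chain unavailable=not → at least one input occurs → occurs.

Yes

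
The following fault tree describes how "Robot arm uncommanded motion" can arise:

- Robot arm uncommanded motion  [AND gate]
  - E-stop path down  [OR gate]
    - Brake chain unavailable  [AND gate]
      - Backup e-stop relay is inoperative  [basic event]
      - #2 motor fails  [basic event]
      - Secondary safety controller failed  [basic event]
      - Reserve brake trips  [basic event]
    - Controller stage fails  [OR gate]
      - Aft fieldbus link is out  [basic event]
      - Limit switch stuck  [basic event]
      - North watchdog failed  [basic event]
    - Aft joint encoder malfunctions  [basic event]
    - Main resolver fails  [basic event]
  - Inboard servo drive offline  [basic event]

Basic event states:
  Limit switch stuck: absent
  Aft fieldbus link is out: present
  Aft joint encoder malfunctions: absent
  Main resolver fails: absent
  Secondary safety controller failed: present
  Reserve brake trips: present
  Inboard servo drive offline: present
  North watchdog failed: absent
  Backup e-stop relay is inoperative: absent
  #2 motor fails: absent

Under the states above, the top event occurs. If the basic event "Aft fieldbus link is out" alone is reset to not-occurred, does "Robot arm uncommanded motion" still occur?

Counterfactual: set "Aft fieldbus link is out" to not occurred.
Brake chain unavailable [AND]: Backup e-stop relay is inoperative=not, #2 motor fails=not, Secondary safety controller failed=occurs, Reserve brake trips=occurs → not all inputs occur → does not occur.
Controller stage fails [OR]: Aft fieldbus link is out=not, Limit switch stuck=not, North watchdog failed=not → no input occurs → does not occur.
E-stop path down [OR]: Brake chain unavailable=not, Controller stage fails=not, Aft joint encoder malfunctions=not, Main resolver fails=not → no input occurs → does not occur.
Robot arm uncommanded motion [AND]: E-stop path down=not, Inboard servo drive offline=occurs → not all inputs occur → does not occur.

No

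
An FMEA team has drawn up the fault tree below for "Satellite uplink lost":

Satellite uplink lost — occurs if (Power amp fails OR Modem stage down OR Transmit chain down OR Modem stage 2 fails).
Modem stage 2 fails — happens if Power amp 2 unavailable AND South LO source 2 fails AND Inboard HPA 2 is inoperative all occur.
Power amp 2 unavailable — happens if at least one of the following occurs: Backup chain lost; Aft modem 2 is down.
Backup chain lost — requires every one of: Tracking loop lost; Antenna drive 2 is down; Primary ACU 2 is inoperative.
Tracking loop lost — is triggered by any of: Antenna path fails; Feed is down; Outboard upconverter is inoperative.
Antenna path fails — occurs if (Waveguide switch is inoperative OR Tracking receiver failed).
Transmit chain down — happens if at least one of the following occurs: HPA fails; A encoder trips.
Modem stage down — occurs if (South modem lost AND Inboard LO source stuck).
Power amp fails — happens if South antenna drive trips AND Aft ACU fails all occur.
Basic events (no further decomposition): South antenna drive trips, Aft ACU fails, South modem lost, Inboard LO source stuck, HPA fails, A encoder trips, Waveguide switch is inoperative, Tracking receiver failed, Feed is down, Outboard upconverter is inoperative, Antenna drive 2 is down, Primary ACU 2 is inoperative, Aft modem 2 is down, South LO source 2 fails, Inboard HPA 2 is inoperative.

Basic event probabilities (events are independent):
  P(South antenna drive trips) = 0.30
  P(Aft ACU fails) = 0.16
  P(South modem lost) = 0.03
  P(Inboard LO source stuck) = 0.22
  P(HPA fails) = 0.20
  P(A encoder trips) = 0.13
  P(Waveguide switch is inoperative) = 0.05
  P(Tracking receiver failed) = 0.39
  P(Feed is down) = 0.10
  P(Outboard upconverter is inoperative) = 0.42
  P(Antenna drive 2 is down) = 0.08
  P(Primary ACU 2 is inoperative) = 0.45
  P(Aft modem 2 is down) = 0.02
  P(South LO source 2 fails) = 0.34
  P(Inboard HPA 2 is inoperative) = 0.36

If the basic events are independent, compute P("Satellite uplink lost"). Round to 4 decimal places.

P(Power amp fails) [AND] = 0.30 × 0.16 = 0.048000
P(Modem stage down) [AND] = 0.03 × 0.22 = 0.006600
P(Transmit chain down) [OR] = 1 − (1−0.20) × (1−0.13) = 0.304000
P(Antenna path fails) [OR] = 1 − (1−0.05) × (1−0.39) = 0.420500
P(Tracking loop lost) [OR] = 1 − (1−0.420500) × (1−0.10) × (1−0.42) = 0.697501
P(Backup chain lost) [AND] = 0.697501 × 0.08 × 0.45 = 0.025110
P(Power amp 2 unavailable) [OR] = 1 − (1−0.025110) × (1−0.02) = 0.044608
P(Modem stage 2 fails) [AND] = 0.044608 × 0.34 × 0.36 = 0.005460
P(Satellite uplink lost) [OR] = 1 − (1−0.048000) × (1−0.006600) × (1−0.304000) × (1−0.005460) = 0.345375
Rounded to 4 decimal places: P(Satellite uplink lost) ≈ 0.3454.

0.3454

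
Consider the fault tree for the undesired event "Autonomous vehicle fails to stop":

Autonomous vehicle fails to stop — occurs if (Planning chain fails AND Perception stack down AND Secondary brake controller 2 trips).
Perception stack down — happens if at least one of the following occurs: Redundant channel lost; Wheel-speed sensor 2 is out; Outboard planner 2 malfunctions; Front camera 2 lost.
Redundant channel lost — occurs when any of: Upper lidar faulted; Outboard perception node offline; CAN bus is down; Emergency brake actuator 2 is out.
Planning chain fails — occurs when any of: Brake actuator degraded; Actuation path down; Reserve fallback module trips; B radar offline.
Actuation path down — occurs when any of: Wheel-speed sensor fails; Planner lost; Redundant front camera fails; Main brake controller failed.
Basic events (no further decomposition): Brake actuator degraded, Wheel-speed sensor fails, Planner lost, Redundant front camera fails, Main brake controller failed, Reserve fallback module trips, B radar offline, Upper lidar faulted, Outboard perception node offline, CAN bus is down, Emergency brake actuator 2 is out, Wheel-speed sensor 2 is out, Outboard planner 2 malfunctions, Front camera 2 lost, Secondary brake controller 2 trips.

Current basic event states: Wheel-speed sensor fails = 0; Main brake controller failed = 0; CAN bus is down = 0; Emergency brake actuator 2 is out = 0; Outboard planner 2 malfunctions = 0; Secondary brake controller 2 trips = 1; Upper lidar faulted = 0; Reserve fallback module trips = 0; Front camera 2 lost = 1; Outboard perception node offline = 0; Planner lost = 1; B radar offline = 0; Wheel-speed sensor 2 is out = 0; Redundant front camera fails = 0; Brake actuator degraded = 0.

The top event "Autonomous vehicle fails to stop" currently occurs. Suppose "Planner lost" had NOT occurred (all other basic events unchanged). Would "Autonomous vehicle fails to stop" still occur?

No

Counterfactual: set "Planner lost" to not occurred.
Actuation path down [OR]: Wheel-speed sensor fails=not, Planner lost=not, Redundant front camera fails=not, Main brake controller failed=not → no input occurs → does not occur.
Planning chain fails [OR]: Brake actuator degraded=not, Actuation path down=not, Reserve fallback module trips=not, B radar offline=not → no input occurs → does not occur.
Redundant channel lost [OR]: Upper lidar faulted=not, Outboard perception node offline=not, CAN bus is down=not, Emergency brake actuator 2 is out=not → no input occurs → does not occur.
Perception stack down [OR]: Redundant channel lost=not, Wheel-speed sensor 2 is out=not, Outboard planner 2 malfunctions=not, Front camera 2 lost=occurs → at least one input occurs → occurs.
Autonomous vehicle fails to stop [AND]: Planning chain fails=not, Perception stack down=occurs, Secondary brake controller 2 trips=occurs → not all inputs occur → does not occur.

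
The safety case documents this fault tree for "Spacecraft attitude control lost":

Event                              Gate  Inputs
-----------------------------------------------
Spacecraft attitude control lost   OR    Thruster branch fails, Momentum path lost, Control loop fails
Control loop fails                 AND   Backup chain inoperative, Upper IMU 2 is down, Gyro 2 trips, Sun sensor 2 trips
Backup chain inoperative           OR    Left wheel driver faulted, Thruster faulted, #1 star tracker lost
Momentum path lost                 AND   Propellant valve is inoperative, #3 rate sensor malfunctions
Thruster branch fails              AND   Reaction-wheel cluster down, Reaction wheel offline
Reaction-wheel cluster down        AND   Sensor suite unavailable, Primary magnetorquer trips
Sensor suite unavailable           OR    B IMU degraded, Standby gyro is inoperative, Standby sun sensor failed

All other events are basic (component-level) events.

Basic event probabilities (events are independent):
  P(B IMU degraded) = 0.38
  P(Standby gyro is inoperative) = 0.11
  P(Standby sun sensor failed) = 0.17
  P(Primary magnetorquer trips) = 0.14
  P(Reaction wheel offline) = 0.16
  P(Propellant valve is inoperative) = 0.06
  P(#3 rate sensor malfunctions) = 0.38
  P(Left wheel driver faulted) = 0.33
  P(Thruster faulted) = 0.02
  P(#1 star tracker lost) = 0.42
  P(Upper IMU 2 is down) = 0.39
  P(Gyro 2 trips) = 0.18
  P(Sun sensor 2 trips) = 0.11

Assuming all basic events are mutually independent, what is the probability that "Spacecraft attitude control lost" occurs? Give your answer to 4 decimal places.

0.0393

P(Sensor suite unavailable) [OR] = 1 − (1−0.38) × (1−0.11) × (1−0.17) = 0.542006
P(Reaction-wheel cluster down) [AND] = 0.542006 × 0.14 = 0.075881
P(Thruster branch fails) [AND] = 0.075881 × 0.16 = 0.012141
P(Momentum path lost) [AND] = 0.06 × 0.38 = 0.022800
P(Backup chain inoperative) [OR] = 1 − (1−0.33) × (1−0.02) × (1−0.42) = 0.619172
P(Control loop fails) [AND] = 0.619172 × 0.39 × 0.18 × 0.11 = 0.004781
P(Spacecraft attitude control lost) [OR] = 1 − (1−0.012141) × (1−0.022800) × (1−0.004781) = 0.039279
Rounded to 4 decimal places: P(Spacecraft attitude control lost) ≈ 0.0393.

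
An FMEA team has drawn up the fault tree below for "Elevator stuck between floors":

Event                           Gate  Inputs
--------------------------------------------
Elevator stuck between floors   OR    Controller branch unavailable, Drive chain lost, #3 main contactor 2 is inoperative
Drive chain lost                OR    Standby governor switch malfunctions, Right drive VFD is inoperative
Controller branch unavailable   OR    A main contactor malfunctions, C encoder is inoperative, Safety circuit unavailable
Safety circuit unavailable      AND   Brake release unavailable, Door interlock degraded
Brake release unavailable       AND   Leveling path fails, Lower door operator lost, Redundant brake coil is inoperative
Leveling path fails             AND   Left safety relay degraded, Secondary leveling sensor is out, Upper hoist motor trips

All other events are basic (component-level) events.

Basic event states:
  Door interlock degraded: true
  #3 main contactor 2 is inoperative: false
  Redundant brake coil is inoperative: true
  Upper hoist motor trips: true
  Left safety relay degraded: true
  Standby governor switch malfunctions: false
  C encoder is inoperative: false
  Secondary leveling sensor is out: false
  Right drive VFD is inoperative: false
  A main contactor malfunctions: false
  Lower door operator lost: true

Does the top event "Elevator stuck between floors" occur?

Leveling path fails [AND]: Left safety relay degraded=occurs, Secondary leveling sensor is out=not, Upper hoist motor trips=occurs → not all inputs occur → does not occur.
Brake release unavailable [AND]: Leveling path fails=not, Lower door operator lost=occurs, Redundant brake coil is inoperative=occurs → not all inputs occur → does not occur.
Safety circuit unavailable [AND]: Brake release unavailable=not, Door interlock degraded=occurs → not all inputs occur → does not occur.
Controller branch unavailable [OR]: A main contactor malfunctions=not, C encoder is inoperative=not, Safety circuit unavailable=not → no input occurs → does not occur.
Drive chain lost [OR]: Standby governor switch malfunctions=not, Right drive VFD is inoperative=not → no input occurs → does not occur.
Elevator stuck between floors [OR]: Controller branch unavailable=not, Drive chain lost=not, #3 main contactor 2 is inoperative=not → no input occurs → does not occur.

No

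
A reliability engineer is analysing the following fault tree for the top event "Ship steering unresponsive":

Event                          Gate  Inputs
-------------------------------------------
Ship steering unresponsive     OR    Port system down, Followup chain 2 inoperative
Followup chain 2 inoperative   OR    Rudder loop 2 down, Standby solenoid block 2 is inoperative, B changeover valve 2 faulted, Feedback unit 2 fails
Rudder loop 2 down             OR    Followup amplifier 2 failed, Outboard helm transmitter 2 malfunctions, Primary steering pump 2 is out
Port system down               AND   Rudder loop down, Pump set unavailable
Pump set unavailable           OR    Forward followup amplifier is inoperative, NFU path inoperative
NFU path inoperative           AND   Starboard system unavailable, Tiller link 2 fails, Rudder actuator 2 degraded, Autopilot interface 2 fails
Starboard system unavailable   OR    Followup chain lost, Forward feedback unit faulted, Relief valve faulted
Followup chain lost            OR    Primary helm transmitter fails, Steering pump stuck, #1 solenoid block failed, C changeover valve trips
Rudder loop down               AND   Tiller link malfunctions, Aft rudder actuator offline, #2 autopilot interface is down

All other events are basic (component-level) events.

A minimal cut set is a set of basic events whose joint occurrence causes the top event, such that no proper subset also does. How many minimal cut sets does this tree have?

13

Rudder loop down [AND]: one cut set from each child combined → 1 × 1 × 1 = 1 cut set(s).
Followup chain lost [OR]: union of children's cut sets → 4 cut set(s).
Starboard system unavailable [OR]: union of children's cut sets → 6 cut set(s).
NFU path inoperative [AND]: one cut set from each child combined → 6 × 1 × 1 × 1 = 6 cut set(s).
Pump set unavailable [OR]: union of children's cut sets → 7 cut set(s).
Port system down [AND]: one cut set from each child combined → 1 × 7 = 7 cut set(s).
Rudder loop 2 down [OR]: union of children's cut sets → 3 cut set(s).
Followup chain 2 inoperative [OR]: union of children's cut sets → 6 cut set(s).
Ship steering unresponsive [OR]: union of children's cut sets → 13 cut set(s).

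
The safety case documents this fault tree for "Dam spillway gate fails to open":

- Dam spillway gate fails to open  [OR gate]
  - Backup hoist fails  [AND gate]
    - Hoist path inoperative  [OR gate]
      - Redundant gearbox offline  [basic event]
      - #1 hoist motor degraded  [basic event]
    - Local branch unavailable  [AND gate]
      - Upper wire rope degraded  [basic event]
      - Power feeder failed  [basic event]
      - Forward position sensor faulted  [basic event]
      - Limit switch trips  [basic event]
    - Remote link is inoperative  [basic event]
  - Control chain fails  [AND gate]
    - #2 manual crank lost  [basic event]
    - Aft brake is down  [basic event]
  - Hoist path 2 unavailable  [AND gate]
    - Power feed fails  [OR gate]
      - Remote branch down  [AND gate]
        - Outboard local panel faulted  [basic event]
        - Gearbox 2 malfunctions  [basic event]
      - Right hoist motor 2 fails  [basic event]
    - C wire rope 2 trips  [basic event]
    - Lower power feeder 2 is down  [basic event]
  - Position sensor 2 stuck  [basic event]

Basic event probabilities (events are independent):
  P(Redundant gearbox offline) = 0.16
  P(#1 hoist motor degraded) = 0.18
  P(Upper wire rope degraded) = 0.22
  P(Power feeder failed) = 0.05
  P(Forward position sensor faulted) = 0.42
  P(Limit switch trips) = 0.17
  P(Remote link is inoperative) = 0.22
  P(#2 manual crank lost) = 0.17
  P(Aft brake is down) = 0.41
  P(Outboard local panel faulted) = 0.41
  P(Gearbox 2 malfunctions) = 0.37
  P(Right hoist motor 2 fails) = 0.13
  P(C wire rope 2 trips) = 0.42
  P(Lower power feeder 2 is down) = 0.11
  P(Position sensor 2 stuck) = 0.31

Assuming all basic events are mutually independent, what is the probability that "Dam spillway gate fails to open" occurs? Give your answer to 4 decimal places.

P(Hoist path inoperative) [OR] = 1 − (1−0.16) × (1−0.18) = 0.311200
P(Local branch unavailable) [AND] = 0.22 × 0.05 × 0.42 × 0.17 = 0.000785
P(Backup hoist fails) [AND] = 0.311200 × 0.000785 × 0.22 = 0.000054
P(Control chain fails) [AND] = 0.17 × 0.41 = 0.069700
P(Remote branch down) [AND] = 0.41 × 0.37 = 0.151700
P(Power feed fails) [OR] = 1 − (1−0.151700) × (1−0.13) = 0.261979
P(Hoist path 2 unavailable) [AND] = 0.261979 × 0.42 × 0.11 = 0.012103
P(Dam spillway gate fails to open) [OR] = 1 − (1−0.000054) × (1−0.069700) × (1−0.012103) × (1−0.31) = 0.365896
Rounded to 4 decimal places: P(Dam spillway gate fails to open) ≈ 0.3659.

0.3659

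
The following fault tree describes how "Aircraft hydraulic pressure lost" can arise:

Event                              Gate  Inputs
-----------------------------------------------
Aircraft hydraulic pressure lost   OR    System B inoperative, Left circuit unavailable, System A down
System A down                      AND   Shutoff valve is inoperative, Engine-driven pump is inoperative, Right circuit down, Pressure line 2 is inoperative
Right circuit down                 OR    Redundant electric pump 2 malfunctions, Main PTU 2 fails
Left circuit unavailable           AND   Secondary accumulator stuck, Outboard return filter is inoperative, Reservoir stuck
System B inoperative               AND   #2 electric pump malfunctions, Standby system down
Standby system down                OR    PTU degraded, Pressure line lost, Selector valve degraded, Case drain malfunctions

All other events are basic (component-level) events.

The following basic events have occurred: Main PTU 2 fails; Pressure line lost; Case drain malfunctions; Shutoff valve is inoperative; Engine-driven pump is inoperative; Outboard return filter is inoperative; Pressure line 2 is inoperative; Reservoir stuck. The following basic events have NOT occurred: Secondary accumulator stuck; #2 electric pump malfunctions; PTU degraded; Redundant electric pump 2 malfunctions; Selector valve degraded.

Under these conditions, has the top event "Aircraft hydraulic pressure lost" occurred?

Yes

Standby system down [OR]: PTU degraded=not, Pressure line lost=occurs, Selector valve degraded=not, Case drain malfunctions=occurs → at least one input occurs → occurs.
System B inoperative [AND]: #2 electric pump malfunctions=not, Standby system down=occurs → not all inputs occur → does not occur.
Left circuit unavailable [AND]: Secondary accumulator stuck=not, Outboard return filter is inoperative=occurs, Reservoir stuck=occurs → not all inputs occur → does not occur.
Right circuit down [OR]: Redundant electric pump 2 malfunctions=not, Main PTU 2 fails=occurs → at least one input occurs → occurs.
System A down [AND]: Shutoff valve is inoperative=occurs, Engine-driven pump is inoperative=occurs, Right circuit down=occurs, Pressure line 2 is inoperative=occurs → all inputs occur → occurs.
Aircraft hydraulic pressure lost [OR]: System B inoperative=not, Left circuit unavailable=not, System A down=occurs → at least one input occurs → occurs.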